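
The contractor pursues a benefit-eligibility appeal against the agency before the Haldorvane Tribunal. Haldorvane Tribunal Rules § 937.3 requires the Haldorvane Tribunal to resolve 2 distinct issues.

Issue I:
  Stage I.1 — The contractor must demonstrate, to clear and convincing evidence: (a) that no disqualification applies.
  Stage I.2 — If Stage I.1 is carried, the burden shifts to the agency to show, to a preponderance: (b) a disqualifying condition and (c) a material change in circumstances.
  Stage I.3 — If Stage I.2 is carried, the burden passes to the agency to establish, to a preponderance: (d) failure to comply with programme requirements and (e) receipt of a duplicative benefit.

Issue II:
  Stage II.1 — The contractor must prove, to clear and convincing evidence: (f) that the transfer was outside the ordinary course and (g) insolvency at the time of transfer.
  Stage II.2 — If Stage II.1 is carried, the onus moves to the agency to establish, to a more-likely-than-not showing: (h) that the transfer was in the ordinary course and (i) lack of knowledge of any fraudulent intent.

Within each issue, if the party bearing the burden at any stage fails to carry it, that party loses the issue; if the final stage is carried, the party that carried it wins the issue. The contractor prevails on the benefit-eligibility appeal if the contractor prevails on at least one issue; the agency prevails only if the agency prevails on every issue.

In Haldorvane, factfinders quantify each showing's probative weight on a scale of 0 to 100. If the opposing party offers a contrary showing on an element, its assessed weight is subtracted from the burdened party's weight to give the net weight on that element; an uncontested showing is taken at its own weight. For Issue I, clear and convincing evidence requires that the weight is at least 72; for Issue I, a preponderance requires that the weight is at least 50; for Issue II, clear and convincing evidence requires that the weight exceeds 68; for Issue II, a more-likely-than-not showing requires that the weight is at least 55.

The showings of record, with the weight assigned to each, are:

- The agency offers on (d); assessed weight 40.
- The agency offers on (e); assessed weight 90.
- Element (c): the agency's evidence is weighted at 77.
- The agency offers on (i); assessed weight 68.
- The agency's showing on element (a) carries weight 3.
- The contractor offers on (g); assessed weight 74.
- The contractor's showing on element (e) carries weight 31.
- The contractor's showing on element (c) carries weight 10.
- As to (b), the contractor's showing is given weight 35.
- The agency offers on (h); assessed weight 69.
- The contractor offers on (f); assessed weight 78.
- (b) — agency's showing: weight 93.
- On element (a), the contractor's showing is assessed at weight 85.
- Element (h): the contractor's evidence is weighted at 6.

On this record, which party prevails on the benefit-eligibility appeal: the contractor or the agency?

— Issue I —
Stage I.1 (contractor, clear and convincing evidence, weight is at least 72): (a) net 85−3=82 ≥ 72 — meets.
  Stage I.1 carried; the burden shifts to the agency.
Stage I.2 (agency, a preponderance, weight is at least 50): (b) net 93−35=58 ≥ 50 — meets; (c) net 77−10=67 ≥ 50 — meets.
  Stage I.2 carried; the burden remains with the agency.
Stage I.3 (agency, a preponderance, weight is at least 50): (d) 40 < 50 — fails; (e) net 90−31=59 ≥ 50 — meets.
  Stage I.3 not carried; the agency fails its burden.
The contractor prevails on this issue.
— Issue II —
Stage II.1 (contractor, clear and convincing evidence, weight exceeds 68): (f) 78 > 68 — meets; (g) 74 > 68 — meets.
  Stage II.1 carried; the burden shifts to the agency.
Stage II.2 (agency, a more-likely-than-not showing, weight is at least 55): (h) net 69−6=63 ≥ 55 — meets; (i) 68 ≥ 55 — meets.
  The agency carries the last stage.
With every stage satisfied, the agency prevails on this issue.
Per-issue: Issue I → contractor; Issue II → agency. The contractor must prevail on at least one issue; overall, the contractor prevails.

contractor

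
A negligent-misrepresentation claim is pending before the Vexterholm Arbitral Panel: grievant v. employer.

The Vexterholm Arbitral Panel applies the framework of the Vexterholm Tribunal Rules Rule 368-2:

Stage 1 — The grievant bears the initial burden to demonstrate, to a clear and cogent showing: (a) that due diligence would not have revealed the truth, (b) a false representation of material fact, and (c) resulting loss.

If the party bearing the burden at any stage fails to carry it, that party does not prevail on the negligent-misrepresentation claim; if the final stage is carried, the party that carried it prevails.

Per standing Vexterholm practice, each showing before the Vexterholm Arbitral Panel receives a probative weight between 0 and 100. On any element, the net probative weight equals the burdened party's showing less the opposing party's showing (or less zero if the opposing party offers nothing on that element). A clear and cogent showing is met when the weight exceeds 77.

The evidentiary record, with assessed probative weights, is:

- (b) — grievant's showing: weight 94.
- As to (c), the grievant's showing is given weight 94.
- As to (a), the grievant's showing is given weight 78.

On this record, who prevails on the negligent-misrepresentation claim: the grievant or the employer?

At Stage 1 the grievant must meet a clear and cogent showing (weight exceeds 77): on (a) the weight is 78, which does exceed 77, so (a) meets the standard; on (b) the weight is 94, which does exceed 77, so (b) meets the standard; on (c) the weight is 94, which does exceed 77, so (c) meets the standard.
  All elements met at the final stage.
Every stage carried; the grievant prevails.

grievant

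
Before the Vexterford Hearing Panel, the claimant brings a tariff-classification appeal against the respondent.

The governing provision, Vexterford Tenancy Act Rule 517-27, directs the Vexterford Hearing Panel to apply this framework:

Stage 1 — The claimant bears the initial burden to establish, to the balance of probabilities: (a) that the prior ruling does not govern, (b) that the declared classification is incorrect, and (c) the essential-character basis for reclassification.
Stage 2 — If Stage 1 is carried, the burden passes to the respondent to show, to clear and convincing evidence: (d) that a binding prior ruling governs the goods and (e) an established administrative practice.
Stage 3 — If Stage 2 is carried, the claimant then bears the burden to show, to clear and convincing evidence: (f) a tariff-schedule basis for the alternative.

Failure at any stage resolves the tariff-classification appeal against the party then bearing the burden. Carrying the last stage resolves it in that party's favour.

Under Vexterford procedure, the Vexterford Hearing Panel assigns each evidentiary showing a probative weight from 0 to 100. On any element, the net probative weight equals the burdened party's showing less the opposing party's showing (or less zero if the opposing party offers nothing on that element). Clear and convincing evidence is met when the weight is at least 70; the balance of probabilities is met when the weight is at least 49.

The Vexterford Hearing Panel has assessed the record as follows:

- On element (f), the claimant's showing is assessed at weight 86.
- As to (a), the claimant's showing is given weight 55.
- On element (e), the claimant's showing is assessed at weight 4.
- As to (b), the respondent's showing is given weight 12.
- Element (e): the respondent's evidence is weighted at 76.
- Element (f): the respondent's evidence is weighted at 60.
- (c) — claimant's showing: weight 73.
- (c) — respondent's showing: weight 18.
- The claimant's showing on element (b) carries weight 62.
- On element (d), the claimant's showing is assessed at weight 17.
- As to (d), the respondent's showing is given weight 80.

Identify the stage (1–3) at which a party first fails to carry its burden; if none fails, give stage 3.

stage 2

Stage 1 — burden on claimant; standard: the balance of probabilities (weight is at least 49).
    (a): 55 ≥ 49 [met]
    (b): 62 − 12 = 50 ≥ 49 [met]
    (c): 73 − 18 = 55 ≥ 49 [met]
  The claimant carries Stage 1; the respondent now bears the burden.
Stage 2 — burden on respondent; standard: clear and convincing evidence (weight is at least 70).
    (d): 80 − 17 = 63 < 70 [not met]
    (e): 76 − 4 = 72 ≥ 70 [met]
  Stage 2 not carried; the respondent fails its burden.
The claimant prevails.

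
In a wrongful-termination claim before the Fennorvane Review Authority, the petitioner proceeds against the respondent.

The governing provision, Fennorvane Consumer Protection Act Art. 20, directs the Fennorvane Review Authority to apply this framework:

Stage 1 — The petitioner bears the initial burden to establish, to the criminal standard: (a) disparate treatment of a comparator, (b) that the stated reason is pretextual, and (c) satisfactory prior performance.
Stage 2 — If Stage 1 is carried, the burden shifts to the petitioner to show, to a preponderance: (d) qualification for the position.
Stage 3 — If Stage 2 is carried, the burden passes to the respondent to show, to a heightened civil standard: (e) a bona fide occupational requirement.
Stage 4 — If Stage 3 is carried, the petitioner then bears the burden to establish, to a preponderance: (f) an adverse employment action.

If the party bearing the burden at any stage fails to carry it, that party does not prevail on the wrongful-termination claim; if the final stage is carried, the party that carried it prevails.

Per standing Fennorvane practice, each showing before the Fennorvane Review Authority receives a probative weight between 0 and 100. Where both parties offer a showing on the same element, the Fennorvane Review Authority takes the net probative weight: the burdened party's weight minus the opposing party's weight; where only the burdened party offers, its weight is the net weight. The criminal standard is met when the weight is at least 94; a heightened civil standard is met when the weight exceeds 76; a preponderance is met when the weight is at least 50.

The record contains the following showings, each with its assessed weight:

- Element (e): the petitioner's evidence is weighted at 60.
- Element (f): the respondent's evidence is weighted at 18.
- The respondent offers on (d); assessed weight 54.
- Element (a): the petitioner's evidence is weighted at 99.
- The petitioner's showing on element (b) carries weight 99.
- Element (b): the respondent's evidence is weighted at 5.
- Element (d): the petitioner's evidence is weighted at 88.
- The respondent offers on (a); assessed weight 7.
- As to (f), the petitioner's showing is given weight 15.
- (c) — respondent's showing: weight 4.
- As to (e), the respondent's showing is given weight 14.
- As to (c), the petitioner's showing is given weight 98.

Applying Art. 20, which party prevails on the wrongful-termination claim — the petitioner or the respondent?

respondent

Stage 1 — burden on petitioner; standard: the criminal standard (weight is at least 94).
    (a): 99 − 7 = 92 < 94 [not met]
    (b): 99 − 5 = 94 ≥ 94 [met]
    (c): 98 − 4 = 94 ≥ 94 [met]
  Not every element is met, so the petitioner fails to carry Stage 1.
The respondent prevails.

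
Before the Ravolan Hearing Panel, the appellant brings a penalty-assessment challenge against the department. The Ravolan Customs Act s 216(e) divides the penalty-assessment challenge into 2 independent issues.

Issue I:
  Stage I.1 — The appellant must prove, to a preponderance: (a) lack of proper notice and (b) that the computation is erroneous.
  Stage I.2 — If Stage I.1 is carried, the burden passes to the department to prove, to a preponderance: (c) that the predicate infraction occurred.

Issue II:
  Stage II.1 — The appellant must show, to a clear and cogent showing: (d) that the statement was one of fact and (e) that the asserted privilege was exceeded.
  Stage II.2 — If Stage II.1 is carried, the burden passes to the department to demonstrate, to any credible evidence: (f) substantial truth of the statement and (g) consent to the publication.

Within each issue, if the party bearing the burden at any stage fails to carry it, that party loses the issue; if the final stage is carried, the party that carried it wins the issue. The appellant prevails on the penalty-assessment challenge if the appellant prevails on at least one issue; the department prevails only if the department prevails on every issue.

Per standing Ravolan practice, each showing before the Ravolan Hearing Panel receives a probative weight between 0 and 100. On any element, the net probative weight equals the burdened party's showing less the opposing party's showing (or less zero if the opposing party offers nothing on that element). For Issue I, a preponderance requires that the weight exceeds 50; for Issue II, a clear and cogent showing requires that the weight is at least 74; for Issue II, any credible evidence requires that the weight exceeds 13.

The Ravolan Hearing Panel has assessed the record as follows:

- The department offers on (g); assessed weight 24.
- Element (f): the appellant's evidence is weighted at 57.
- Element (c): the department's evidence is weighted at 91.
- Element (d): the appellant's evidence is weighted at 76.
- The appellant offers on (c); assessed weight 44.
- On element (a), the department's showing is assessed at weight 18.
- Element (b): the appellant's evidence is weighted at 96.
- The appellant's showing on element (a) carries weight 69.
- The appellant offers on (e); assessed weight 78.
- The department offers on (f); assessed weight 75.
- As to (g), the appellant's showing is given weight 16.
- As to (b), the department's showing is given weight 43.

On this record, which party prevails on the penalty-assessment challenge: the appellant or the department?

appellant

— Issue I —
Stage I.1 (appellant, a preponderance, weight exceeds 50): (a) net 69−18=51 > 50 — meets; (b) net 96−43=53 > 50 — meets.
  Stage I.1 carried; the burden shifts to the department.
Stage I.2 (department, a preponderance, weight exceeds 50): (c) net 91−44=47 ≤ 50 — fails.
  Not every element is met, so the department fails to carry Stage I.2.
So the appellant prevails on this issue.
— Issue II —
At Stage II.1 the appellant must meet a clear and cogent showing (weight is at least 74): on (d) the weight is 76, which does reach 74, so (d) meets the standard; on (e) the weight is 78, ≥ 74, so (e) meets the standard.
  The appellant carries Stage II.1; the department now bears the burden.
At Stage II.2 the department must meet any credible evidence (weight exceeds 13): on (f) the weight is 75 less the opposing 57 gives net 18, > 13, so (f) meets the standard; on (g) the weight is 24 less the opposing 16 gives net 8, which does not exceed 13, so (g) does not meet the standard.
  Stage II.2 not carried; the department fails its burden.
The analysis ends at Stage II.2; the appellant prevails on this issue.
Per-issue: Issue I → appellant; Issue II → appellant. The appellant must prevail on at least one issue; overall, the appellant prevails.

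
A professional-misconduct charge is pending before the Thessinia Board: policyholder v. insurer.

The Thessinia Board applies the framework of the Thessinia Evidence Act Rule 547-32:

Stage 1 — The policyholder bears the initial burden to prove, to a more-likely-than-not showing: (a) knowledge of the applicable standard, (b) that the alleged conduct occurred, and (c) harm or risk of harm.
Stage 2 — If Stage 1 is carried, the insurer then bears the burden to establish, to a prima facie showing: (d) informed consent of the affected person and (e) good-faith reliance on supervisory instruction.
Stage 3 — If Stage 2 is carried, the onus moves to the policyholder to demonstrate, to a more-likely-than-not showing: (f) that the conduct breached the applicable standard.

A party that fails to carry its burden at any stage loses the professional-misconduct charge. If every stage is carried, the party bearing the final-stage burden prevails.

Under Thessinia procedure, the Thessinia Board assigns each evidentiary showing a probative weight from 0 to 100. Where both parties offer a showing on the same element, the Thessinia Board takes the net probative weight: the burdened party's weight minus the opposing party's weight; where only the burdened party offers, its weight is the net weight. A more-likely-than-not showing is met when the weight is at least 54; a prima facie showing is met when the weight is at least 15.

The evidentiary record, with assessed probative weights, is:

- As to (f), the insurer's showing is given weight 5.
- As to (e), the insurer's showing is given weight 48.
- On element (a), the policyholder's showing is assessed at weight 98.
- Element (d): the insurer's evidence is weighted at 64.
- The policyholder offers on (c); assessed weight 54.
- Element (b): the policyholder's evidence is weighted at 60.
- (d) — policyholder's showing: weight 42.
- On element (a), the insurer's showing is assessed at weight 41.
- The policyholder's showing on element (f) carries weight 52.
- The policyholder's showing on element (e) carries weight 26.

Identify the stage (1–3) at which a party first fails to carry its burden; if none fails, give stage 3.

stage 3

Stage 1 — burden on policyholder; standard: a more-likely-than-not showing (weight is at least 54).
    (a): 98 − 41 = 57 ≥ 54 [met]
    (b): 60 ≥ 54 [met]
    (c): 54 ≥ 54 [met]
  Stage 1 is satisfied; the onus moves to the insurer.
Stage 2 — burden on insurer; standard: a prima facie showing (weight is at least 15).
    (d): 64 − 42 = 22 ≥ 15 [met]
    (e): 48 − 26 = 22 ≥ 15 [met]
  Stage 2 carried; the burden shifts to the policyholder.
Stage 3 — burden on policyholder; standard: a more-likely-than-not showing (weight is at least 54).
    (f): 52 − 5 = 47 < 54 [not met]
  Stage 3 not carried; the policyholder fails its burden.
The insurer prevails.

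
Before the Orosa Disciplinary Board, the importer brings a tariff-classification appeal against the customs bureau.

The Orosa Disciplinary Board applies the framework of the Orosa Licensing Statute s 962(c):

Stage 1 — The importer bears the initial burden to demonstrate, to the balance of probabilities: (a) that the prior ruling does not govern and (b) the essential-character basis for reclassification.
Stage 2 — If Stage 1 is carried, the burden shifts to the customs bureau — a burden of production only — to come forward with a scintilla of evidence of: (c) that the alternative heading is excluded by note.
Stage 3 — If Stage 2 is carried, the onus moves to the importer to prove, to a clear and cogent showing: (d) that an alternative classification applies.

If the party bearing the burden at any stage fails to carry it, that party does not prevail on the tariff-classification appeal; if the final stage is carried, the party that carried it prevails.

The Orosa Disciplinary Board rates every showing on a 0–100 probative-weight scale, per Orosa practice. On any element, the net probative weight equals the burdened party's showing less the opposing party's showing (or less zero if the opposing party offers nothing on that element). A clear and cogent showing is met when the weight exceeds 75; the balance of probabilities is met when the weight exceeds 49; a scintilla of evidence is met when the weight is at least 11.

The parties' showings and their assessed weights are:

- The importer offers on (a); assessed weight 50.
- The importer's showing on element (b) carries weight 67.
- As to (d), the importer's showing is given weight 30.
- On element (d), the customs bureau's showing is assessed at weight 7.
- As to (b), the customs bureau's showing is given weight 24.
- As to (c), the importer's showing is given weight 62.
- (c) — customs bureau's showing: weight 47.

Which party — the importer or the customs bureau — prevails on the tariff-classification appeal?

Stage 1 — burden on importer; standard: the balance of probabilities (weight exceeds 49).
    (a): 50 > 49 [met]
    (b): 67 − 24 = 43 ≤ 49 [not met]
  Stage 1 not carried; the importer fails its burden.
So the customs bureau prevails.

customs bureau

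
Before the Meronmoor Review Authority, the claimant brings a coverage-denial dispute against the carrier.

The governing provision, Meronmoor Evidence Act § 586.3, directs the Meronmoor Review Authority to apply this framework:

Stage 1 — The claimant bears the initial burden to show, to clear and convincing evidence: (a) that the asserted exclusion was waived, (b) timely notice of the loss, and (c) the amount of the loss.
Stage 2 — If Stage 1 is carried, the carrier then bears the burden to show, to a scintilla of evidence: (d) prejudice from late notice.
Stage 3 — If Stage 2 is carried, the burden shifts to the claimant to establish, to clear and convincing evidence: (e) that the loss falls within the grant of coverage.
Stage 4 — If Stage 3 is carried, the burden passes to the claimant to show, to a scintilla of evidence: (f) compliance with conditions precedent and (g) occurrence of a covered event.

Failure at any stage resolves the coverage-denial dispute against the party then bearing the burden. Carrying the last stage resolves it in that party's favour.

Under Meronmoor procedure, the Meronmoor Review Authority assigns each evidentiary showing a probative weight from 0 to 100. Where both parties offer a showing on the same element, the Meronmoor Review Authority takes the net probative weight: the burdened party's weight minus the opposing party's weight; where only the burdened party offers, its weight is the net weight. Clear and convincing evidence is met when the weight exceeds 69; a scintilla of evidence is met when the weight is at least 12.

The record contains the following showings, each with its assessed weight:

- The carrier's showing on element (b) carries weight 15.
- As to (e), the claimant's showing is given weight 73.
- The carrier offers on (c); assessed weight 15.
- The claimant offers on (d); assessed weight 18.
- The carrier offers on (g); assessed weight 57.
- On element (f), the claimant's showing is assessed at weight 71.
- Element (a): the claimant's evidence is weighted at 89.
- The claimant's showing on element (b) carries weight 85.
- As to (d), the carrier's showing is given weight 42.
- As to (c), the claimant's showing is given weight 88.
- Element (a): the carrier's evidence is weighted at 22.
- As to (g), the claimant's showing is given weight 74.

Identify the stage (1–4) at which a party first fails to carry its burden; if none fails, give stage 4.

At Stage 1 the claimant must meet clear and convincing evidence (weight exceeds 69): on (a) the weight is 89 less the opposing 22 gives net 67, which does not exceed 69, so (a) does not meet the standard; on (b) the weight is 85 less the opposing 15 gives net 70, > 69, so (b) meets the standard; on (c) the weight is 88 less the opposing 15 gives net 73, > 69, so (c) meets the standard.
  Stage 1 not carried; the claimant fails its burden.
So the carrier prevails.

stage 1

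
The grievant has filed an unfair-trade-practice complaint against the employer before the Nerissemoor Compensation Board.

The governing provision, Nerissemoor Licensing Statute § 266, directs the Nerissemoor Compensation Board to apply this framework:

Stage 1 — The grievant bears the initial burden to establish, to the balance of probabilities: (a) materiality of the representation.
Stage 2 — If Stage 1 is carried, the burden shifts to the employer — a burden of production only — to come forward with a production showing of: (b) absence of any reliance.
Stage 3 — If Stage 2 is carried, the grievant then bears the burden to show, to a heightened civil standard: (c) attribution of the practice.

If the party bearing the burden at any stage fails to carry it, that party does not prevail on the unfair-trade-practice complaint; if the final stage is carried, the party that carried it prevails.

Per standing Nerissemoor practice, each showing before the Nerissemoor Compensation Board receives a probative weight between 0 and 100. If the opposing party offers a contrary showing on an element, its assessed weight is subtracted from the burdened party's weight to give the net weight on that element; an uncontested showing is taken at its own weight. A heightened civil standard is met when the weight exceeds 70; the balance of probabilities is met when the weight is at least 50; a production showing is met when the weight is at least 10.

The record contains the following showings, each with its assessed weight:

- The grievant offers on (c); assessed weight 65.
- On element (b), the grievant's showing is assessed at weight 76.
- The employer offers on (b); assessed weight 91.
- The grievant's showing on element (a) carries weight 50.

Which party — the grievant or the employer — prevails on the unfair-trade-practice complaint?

employer

Stage 1 (grievant, the balance of probabilities, weight is at least 50): (a) 50 ≥ 50 — meets.
  All elements met. The burden passes to the employer.
Stage 2 (employer, a production showing, weight is at least 10): (b) net 91−76=15 ≥ 10 — meets.
  All elements met. The burden passes to the grievant.
Stage 3 (grievant, a heightened civil standard, weight exceeds 70): (c) 65 ≤ 70 — fails.
  Stage 3 not carried; the grievant fails its burden.
So the employer prevails.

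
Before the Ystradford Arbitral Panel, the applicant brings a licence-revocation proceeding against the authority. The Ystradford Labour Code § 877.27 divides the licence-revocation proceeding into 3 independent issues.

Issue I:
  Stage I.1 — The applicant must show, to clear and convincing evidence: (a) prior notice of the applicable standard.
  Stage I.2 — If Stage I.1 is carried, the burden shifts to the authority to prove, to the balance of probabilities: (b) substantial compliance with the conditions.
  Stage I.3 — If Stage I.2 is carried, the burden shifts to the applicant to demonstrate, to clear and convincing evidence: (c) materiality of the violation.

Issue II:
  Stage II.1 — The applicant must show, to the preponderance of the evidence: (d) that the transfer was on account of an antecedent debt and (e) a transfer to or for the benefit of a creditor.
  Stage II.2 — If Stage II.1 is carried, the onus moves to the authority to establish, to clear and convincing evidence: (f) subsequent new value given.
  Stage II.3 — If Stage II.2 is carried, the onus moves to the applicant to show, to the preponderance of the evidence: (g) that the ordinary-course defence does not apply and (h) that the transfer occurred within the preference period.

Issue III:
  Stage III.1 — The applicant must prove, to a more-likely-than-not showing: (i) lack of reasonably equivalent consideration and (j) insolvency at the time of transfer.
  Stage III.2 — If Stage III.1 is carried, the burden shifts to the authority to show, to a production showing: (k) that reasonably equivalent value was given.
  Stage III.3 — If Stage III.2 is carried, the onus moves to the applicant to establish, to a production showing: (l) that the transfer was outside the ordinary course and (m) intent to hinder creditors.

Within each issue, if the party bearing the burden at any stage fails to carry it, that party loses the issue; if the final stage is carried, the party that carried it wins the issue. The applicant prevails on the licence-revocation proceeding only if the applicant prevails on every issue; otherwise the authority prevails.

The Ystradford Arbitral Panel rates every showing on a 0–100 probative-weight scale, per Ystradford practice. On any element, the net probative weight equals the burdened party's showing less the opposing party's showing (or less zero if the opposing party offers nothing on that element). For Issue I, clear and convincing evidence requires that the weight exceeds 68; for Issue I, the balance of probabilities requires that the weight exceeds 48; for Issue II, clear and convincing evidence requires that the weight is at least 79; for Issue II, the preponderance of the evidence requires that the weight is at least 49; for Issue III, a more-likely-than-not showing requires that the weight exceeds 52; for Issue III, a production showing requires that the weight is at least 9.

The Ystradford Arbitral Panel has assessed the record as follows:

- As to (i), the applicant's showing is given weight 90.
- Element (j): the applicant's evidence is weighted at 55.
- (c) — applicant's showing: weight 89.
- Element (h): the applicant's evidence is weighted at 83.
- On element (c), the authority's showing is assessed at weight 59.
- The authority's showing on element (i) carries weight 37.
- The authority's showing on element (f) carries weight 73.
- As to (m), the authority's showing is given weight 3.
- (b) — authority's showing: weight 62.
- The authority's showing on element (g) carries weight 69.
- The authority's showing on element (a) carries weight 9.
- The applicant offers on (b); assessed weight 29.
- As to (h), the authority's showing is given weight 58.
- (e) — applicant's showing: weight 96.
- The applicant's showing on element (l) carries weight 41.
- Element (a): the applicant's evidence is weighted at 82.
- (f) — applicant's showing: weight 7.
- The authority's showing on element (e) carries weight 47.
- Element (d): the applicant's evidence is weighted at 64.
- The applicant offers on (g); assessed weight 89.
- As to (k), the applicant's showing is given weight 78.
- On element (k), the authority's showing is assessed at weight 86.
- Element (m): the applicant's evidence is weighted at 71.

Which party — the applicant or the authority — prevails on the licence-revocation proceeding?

applicant

— Issue I —
At Stage I.1 the applicant must meet clear and convincing evidence (weight exceeds 68): on (a) the weight is 82 less the opposing 9 gives net 73, which does exceed 68, so (a) meets the standard.
  Stage I.1 carried; the burden shifts to the authority.
At Stage I.2 the authority must meet the balance of probabilities (weight exceeds 48): on (b) the weight is 62 less the opposing 29 gives net 33, ≤ 48, so (b) does not meet the standard.
  The authority does not carry Stage I.2.
The analysis ends at Stage I.2; the applicant prevails on this issue.
— Issue II —
Stage II.1 (applicant, the preponderance of the evidence, weight is at least 49): (d) 64 ≥ 49 — meets; (e) net 96−47=49 ≥ 49 — meets.
  All elements met. The burden passes to the authority.
Stage II.2 (authority, clear and convincing evidence, weight is at least 79): (f) net 73−7=66 < 79 — fails.
  The authority does not carry Stage II.2.
The analysis ends at Stage II.2; the applicant prevails on this issue.
— Issue III —
Stage III.1 (applicant, a more-likely-than-not showing, weight exceeds 52): (i) net 90−37=53 > 52 — meets; (j) 55 > 52 — meets.
  Stage III.1 is satisfied; the onus moves to the authority.
Stage III.2 (authority, a production showing, weight is at least 9): (k) net 86−78=8 < 9 — fails.
  Not every element is met, so the authority fails to carry Stage III.2.
The analysis ends at Stage III.2; the applicant prevails on this issue.
Per-issue: Issue I → applicant; Issue II → applicant; Issue III → applicant. The applicant must prevail on every issue; overall, the applicant prevails.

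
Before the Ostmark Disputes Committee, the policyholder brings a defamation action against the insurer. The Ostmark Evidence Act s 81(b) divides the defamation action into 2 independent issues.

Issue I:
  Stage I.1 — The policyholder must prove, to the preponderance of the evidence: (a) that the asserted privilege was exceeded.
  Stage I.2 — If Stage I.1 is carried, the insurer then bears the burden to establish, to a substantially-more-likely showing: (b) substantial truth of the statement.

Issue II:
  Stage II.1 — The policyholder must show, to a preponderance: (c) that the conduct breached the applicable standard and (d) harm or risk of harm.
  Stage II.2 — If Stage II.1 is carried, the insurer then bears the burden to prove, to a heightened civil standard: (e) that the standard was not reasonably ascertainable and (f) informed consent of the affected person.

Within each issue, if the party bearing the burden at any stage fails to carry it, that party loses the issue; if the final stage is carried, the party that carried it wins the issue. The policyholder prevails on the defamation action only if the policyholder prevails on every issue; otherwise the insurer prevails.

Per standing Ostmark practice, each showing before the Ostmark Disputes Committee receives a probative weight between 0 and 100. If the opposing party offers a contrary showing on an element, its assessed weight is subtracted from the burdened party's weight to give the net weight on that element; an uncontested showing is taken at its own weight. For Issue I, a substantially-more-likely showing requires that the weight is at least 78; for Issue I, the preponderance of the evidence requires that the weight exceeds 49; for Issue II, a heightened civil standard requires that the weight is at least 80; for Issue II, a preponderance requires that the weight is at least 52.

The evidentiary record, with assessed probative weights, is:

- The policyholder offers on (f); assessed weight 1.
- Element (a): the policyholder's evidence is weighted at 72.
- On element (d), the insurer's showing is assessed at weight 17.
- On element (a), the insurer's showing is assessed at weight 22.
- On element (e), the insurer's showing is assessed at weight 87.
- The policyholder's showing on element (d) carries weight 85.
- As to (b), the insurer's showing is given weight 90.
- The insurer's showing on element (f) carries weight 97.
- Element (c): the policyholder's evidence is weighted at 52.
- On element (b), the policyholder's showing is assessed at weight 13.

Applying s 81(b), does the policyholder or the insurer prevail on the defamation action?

insurer

— Issue I —
Stage I.1 (policyholder, the preponderance of the evidence, weight exceeds 49): (a) net 72−22=50 > 49 — meets.
  All elements met. The burden passes to the insurer.
Stage I.2 (insurer, a substantially-more-likely showing, weight is at least 78): (b) net 90−13=77 < 78 — fails.
  Not every element is met, so the insurer fails to carry Stage I.2.
So the policyholder prevails on this issue.
— Issue II —
Stage II.1 (policyholder, a preponderance, weight is at least 52): (c) 52 ≥ 52 — meets; (d) net 85−17=68 ≥ 52 — meets.
  Stage II.1 is satisfied; the onus moves to the insurer.
Stage II.2 (insurer, a heightened civil standard, weight is at least 80): (e) 87 ≥ 80 — meets; (f) net 97−1=96 ≥ 80 — meets.
  All elements met at the final stage.
Every stage carried; the insurer prevails on this issue.
Per-issue: Issue I → policyholder; Issue II → insurer. The policyholder must prevail on every issue; overall, the insurer prevails.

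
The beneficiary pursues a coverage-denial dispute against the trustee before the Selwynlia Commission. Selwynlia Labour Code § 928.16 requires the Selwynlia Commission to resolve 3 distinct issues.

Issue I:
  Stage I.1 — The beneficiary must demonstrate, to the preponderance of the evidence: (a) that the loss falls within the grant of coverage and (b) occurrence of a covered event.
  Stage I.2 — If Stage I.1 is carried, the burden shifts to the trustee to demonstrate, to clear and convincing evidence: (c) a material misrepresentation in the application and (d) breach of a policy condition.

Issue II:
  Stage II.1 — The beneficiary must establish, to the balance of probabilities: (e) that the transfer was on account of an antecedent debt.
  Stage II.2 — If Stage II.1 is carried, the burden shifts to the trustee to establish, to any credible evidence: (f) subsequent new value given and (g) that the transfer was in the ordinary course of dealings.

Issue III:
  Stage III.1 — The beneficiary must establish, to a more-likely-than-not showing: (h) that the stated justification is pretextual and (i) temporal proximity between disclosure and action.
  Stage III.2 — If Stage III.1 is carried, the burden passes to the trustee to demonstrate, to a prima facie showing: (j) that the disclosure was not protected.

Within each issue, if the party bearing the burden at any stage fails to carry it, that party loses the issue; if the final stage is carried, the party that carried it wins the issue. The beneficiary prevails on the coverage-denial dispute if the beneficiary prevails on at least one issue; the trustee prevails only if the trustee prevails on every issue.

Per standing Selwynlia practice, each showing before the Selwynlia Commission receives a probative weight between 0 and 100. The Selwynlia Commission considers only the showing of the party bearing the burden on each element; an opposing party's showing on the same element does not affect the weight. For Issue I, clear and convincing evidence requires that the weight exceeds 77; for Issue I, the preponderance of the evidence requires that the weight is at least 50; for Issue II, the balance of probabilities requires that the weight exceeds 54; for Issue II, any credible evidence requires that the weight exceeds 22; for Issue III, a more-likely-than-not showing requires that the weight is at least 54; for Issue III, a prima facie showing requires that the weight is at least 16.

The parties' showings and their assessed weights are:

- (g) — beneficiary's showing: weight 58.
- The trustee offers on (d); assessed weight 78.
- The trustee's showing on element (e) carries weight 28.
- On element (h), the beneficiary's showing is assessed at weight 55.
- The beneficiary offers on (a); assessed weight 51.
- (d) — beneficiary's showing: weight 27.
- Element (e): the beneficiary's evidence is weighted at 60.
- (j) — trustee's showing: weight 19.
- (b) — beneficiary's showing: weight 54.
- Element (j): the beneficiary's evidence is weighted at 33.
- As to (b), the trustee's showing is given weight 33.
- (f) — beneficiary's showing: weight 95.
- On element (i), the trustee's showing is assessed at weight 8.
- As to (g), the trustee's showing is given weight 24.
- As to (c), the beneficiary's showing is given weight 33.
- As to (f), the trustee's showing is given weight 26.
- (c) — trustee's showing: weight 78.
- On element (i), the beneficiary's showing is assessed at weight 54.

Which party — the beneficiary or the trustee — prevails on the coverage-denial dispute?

— Issue I —
At Stage I.1 the beneficiary must meet the preponderance of the evidence (weight is at least 50): on (a) the weight is 51, which does reach 50, so (a) meets the standard; on (b) the weight is 54 (the trustee's 33 is given no effect), ≥ 50, so (b) meets the standard.
  Stage I.1 carried; the burden shifts to the trustee.
At Stage I.2 the trustee must meet clear and convincing evidence (weight exceeds 77): on (c) the weight is 78 (the beneficiary's 33 is given no effect), > 77, so (c) meets the standard; on (d) the weight is 78 (the beneficiary's 27 is given no effect), > 77, so (d) meets the standard.
  The trustee carries the last stage.
With every stage satisfied, the trustee prevails on this issue.
— Issue II —
At Stage II.1 the beneficiary must meet the balance of probabilities (weight exceeds 54): on (e) the weight is 60 (the trustee's 28 is given no effect), > 54, so (e) meets the standard.
  Stage II.1 carried; the burden shifts to the trustee.
At Stage II.2 the trustee must meet any credible evidence (weight exceeds 22): on (f) the weight is 26 (the beneficiary's 95 is given no effect), which does exceed 22, so (f) meets the standard; on (g) the weight is 24 (the beneficiary's 58 is given no effect), > 22, so (g) meets the standard.
  Stage II.2 carried; the final stage is satisfied.
All stages carried — the trustee prevails on this issue.
— Issue III —
At Stage III.1 the beneficiary must meet a more-likely-than-not showing (weight is at least 54): on (h) the weight is 55, ≥ 54, so (h) meets the standard; on (i) the weight is 54 (the trustee's 8 is given no effect), which does reach 54, so (i) meets the standard.
  The beneficiary carries Stage III.1; the trustee now bears the burden.
At Stage III.2 the trustee must meet a prima facie showing (weight is at least 16): on (j) the weight is 19 (the beneficiary's 33 is given no effect), which does reach 16, so (j) meets the standard.
  All elements met at the final stage.
Every stage carried; the trustee prevails on this issue.
Per-issue: Issue I → trustee; Issue II → trustee; Issue III → trustee. The beneficiary must prevail on at least one issue; overall, the trustee prevails.

trustee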